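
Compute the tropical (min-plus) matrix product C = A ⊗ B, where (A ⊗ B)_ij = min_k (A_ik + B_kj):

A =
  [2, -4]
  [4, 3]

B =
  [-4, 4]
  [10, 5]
A ⊗ B =
  [-2, 1]
  [0, 8]

Apply the min-plus product entry-by-entry:
  C[0][0] = min over k of (A[0][0] + B[0][0] = 2 + -4 = -2, A[0][1] + B[1][0] = -4 + 10 = 6) = -2 (attained at k = 0)
  C[0][1] = min over k of (A[0][0] + B[0][1] = 2 + 4 = 6, A[0][1] + B[1][1] = -4 + 5 = 1) = 1 (attained at k = 1)
  C[1][0] = min over k of (A[1][0] + B[0][0] = 4 + -4 = 0, A[1][1] + B[1][0] = 3 + 10 = 13) = 0 (attained at k = 0)
  C[1][1] = min over k of (A[1][0] + B[0][1] = 4 + 4 = 8, A[1][1] + B[1][1] = 3 + 5 = 8) = 8 (attained at k = 0)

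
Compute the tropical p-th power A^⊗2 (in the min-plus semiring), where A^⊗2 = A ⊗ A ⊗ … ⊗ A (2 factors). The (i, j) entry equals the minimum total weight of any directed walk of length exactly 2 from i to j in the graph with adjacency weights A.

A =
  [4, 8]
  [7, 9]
A^⊗2 =
  [8, 12]
  [11, 15]

Each entry (A^⊗2)_ij equals the minimum over all length-2 walks i = v_0 → v_1 → … → v_2 = j of Σ_t A[v_t][v_{t+1}]. For example, for (i, j) = (0, 1) we minimise over 2 possible intermediate vertex sequences; the minimum is 12, attained along the walk 0 → 0 → 1.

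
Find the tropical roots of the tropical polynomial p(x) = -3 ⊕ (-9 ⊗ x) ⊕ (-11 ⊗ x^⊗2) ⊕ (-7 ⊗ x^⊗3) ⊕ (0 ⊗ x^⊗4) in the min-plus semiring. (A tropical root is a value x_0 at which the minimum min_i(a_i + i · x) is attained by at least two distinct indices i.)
Roots: {-7, -4, 2, 6}

Each tropical root is a break point of the lower envelope of the lines y = a_i + i · x (there are 5 lines, with slopes 0, 1, ..., 4). Only the lines that attain the minimum somewhere contribute to roots; other lines are dominated. Here the surviving (envelope) indices are i = 4, i = 3, i = 2, i = 1, i = 0.
Intersections between consecutive envelope lines give the roots: for adjacent envelope indices i < j the intersection is x = (a_i − a_j) / (j − i). Reading off the sorted break points: {-7, -4, 2, 6}.
Verification: at each break x_0, at least two indices attain the minimum of min_i(a_i + i · x_0).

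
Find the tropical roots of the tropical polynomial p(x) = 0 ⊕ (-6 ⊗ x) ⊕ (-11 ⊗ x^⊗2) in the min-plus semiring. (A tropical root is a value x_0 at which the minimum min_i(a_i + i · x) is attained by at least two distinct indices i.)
Roots: {5, 6}

Each tropical root is a break point of the lower envelope of the lines y = a_i + i · x (there are 3 lines, with slopes 0, 1, ..., 2). Only the lines that attain the minimum somewhere contribute to roots; other lines are dominated. Here the surviving (envelope) indices are i = 2, i = 1, i = 0.
Intersections between consecutive envelope lines give the roots: for adjacent envelope indices i < j the intersection is x = (a_i − a_j) / (j − i). Reading off the sorted break points: {5, 6}.
Verification: at each break x_0, at least two indices attain the minimum of min_i(a_i + i · x_0).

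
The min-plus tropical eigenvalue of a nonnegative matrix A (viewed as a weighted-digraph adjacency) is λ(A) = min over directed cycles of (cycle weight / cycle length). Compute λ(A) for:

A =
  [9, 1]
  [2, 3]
λ(A) = 3/2

Enumerate directed cycles and compute their means (weight / length). Sample:
  cycle 0 → 0: weight = 9, length = 1, mean = 9/1 ≈ 9.000
  cycle 1 → 1: weight = 3, length = 1, mean = 3/1 ≈ 3.000
  cycle 0 → 1 → 0: weight = 3, length = 2, mean = 3/2 ≈ 1.500
  cycle 1 → 0 → 1: weight = 3, length = 2, mean = 3/2 ≈ 1.500
Minimum mean = 1.500, attained e.g. along the cycle 0 → 1 → 0 with weight 3 and length 2. So λ(A) = 3/2 = 3/2.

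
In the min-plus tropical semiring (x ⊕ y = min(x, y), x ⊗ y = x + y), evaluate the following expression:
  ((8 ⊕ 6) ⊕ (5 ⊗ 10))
((8 ⊕ 6) ⊕ (5 ⊗ 10)) = 6

Expand innermost to outermost. Recall ⊕ takes the minimum of its arguments and ⊗ takes their sum. Working out the expression ((8 ⊕ 6) ⊕ (5 ⊗ 10)) gives 6.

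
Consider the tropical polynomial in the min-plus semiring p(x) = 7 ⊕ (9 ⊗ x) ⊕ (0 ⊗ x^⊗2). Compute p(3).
p(3) = 6

A tropical monomial a ⊗ x^⊗i evaluates to a + i · x. Evaluating each term at x = 3:
  Term 0 contributes 7 + 0 · 3 = 7
  Term 1 contributes 9 + 1 · 3 = 12
  Term 2 contributes 0 + 2 · 3 = 6
p(3) = ⊕ of these = min[7, 12, 6] = 6.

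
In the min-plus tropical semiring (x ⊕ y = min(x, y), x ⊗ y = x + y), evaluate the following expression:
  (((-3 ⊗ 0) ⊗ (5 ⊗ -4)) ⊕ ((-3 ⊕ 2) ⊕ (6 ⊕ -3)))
(((-3 ⊗ 0) ⊗ (5 ⊗ -4)) ⊕ ((-3 ⊕ 2) ⊕ (6 ⊕ -3))) = -3

Expand innermost to outermost. Recall ⊕ takes the minimum of its arguments and ⊗ takes their sum. Working out the expression (((-3 ⊗ 0) ⊗ (5 ⊗ -4)) ⊕ ((-3 ⊕ 2) ⊕ (6 ⊕ -3))) gives -3.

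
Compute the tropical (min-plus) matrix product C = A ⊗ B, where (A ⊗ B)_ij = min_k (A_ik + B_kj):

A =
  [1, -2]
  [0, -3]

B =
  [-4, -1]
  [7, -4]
A ⊗ B =
  [-3, -6]
  [-4, -7]

Apply the min-plus product entry-by-entry:
  C[0][0] = min over k of (A[0][0] + B[0][0] = 1 + -4 = -3, A[0][1] + B[1][0] = -2 + 7 = 5) = -3 (attained at k = 0)
  C[0][1] = min over k of (A[0][0] + B[0][1] = 1 + -1 = 0, A[0][1] + B[1][1] = -2 + -4 = -6) = -6 (attained at k = 1)
  C[1][0] = min over k of (A[1][0] + B[0][0] = 0 + -4 = -4, A[1][1] + B[1][0] = -3 + 7 = 4) = -4 (attained at k = 0)
  C[1][1] = min over k of (A[1][0] + B[0][1] = 0 + -1 = -1, A[1][1] + B[1][1] = -3 + -4 = -7) = -7 (attained at k = 1)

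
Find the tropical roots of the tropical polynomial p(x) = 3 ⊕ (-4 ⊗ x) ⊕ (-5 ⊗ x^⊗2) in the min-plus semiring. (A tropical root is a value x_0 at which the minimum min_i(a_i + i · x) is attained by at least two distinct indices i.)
Roots: {1, 7}

Each tropical root is a break point of the lower envelope of the lines y = a_i + i · x (there are 3 lines, with slopes 0, 1, ..., 2). Only the lines that attain the minimum somewhere contribute to roots; other lines are dominated. Here the surviving (envelope) indices are i = 2, i = 1, i = 0.
Intersections between consecutive envelope lines give the roots: for adjacent envelope indices i < j the intersection is x = (a_i − a_j) / (j − i). Reading off the sorted break points: {1, 7}.
Verification: at each break x_0, at least two indices attain the minimum of min_i(a_i + i · x_0).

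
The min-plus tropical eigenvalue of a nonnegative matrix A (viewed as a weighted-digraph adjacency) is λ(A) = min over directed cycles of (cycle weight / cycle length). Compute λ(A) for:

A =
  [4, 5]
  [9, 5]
λ(A) = 4

Enumerate directed cycles and compute their means (weight / length). Sample:
  cycle 0 → 0: weight = 4, length = 1, mean = 4/1 ≈ 4.000
  cycle 1 → 1: weight = 5, length = 1, mean = 5/1 ≈ 5.000
  cycle 0 → 1 → 0: weight = 14, length = 2, mean = 14/2 ≈ 7.000
  cycle 1 → 0 → 1: weight = 14, length = 2, mean = 14/2 ≈ 7.000
Minimum mean = 4.000, attained e.g. along the cycle 0 → 0 with weight 4 and length 1. So λ(A) = 4/1 = 4.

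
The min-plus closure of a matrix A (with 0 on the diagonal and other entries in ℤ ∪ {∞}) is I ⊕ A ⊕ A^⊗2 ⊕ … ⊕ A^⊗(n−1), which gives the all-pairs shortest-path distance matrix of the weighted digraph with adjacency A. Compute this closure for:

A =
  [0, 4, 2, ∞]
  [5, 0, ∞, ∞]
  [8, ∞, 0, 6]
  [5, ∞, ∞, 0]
Closure =
  [0, 4, 2, 8]
  [5, 0, 7, 13]
  [8, 12, 0, 6]
  [5, 9, 7, 0]

This is the Floyd-Warshall all-pairs shortest-path computation. For each intermediate vertex k = 0, 1, …, 3, update dist[i][j] ← min(dist[i][j], dist[i][k] + dist[k][j]). The final matrix gives, for each (i, j), the minimum total weight of any directed path from i to j (possibly empty when i = j).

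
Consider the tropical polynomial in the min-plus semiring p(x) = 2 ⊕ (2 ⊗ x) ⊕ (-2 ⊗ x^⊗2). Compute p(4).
p(4) = 2

A tropical monomial a ⊗ x^⊗i evaluates to a + i · x. Evaluating each term at x = 4:
  Term 0 contributes 2 + 0 · 4 = 2
  Term 1 contributes 2 + 1 · 4 = 6
  Term 2 contributes -2 + 2 · 4 = 6
p(4) = ⊕ of these = min[2, 6, 6] = 2.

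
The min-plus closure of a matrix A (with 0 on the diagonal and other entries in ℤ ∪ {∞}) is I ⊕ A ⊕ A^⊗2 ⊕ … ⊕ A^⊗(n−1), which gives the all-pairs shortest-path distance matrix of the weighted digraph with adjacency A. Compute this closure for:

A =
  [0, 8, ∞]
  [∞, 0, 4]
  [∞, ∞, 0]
Closure =
  [0, 8, 12]
  [∞, 0, 4]
  [∞, ∞, 0]

This is the Floyd-Warshall all-pairs shortest-path computation. For each intermediate vertex k = 0, 1, …, 2, update dist[i][j] ← min(dist[i][j], dist[i][k] + dist[k][j]). The final matrix gives, for each (i, j), the minimum total weight of any directed path from i to j (possibly empty when i = j).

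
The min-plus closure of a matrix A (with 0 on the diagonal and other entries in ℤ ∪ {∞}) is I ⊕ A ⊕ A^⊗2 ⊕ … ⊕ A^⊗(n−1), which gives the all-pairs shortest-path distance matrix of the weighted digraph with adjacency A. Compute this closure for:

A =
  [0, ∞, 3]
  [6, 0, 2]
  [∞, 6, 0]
Closure =
  [0, 9, 3]
  [6, 0, 2]
  [12, 6, 0]

This is the Floyd-Warshall all-pairs shortest-path computation. For each intermediate vertex k = 0, 1, …, 2, update dist[i][j] ← min(dist[i][j], dist[i][k] + dist[k][j]). The final matrix gives, for each (i, j), the minimum total weight of any directed path from i to j (possibly empty when i = j).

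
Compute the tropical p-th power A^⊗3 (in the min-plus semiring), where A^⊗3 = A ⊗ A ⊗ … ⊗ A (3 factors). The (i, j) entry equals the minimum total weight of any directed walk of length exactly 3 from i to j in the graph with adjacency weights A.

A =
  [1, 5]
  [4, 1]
A^⊗3 =
  [3, 7]
  [6, 3]

Each entry (A^⊗3)_ij equals the minimum over all length-3 walks i = v_0 → v_1 → … → v_3 = j of Σ_t A[v_t][v_{t+1}]. For example, for (i, j) = (0, 1) we minimise over 4 possible intermediate vertex sequences; the minimum is 7, attained along the walk 0 → 0 → 0 → 1.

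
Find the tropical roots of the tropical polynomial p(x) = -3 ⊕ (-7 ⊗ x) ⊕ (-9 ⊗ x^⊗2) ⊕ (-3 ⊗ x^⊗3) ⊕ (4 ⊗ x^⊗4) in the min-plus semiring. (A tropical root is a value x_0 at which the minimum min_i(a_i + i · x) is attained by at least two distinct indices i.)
Roots: {-7, -6, 2, 4}

Each tropical root is a break point of the lower envelope of the lines y = a_i + i · x (there are 5 lines, with slopes 0, 1, ..., 4). Only the lines that attain the minimum somewhere contribute to roots; other lines are dominated. Here the surviving (envelope) indices are i = 4, i = 3, i = 2, i = 1, i = 0.
Intersections between consecutive envelope lines give the roots: for adjacent envelope indices i < j the intersection is x = (a_i − a_j) / (j − i). Reading off the sorted break points: {-7, -6, 2, 4}.
Verification: at each break x_0, at least two indices attain the minimum of min_i(a_i + i · x_0).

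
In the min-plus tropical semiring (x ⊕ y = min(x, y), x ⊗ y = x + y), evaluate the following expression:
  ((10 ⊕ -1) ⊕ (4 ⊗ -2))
((10 ⊕ -1) ⊕ (4 ⊗ -2)) = -1

Expand innermost to outermost. Recall ⊕ takes the minimum of its arguments and ⊗ takes their sum. Working out the expression ((10 ⊕ -1) ⊕ (4 ⊗ -2)) gives -1.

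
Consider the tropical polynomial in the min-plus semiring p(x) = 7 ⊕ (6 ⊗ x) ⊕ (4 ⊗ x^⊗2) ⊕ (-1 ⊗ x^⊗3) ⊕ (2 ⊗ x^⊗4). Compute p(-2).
p(-2) = -7

A tropical monomial a ⊗ x^⊗i evaluates to a + i · x. Evaluating each term at x = -2:
  Term 0 contributes 7 + 0 · -2 = 7
  Term 1 contributes 6 + 1 · -2 = 4
  Term 2 contributes 4 + 2 · -2 = 0
  Term 3 contributes -1 + 3 · -2 = -7
  Term 4 contributes 2 + 4 · -2 = -6
p(-2) = ⊕ of these = min[7, 4, 0, -7, -6] = -7.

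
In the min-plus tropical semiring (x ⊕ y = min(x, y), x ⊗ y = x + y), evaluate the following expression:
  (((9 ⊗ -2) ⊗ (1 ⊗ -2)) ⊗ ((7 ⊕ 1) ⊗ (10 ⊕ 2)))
(((9 ⊗ -2) ⊗ (1 ⊗ -2)) ⊗ ((7 ⊕ 1) ⊗ (10 ⊕ 2))) = 9

Expand innermost to outermost. Recall ⊕ takes the minimum of its arguments and ⊗ takes their sum. Working out the expression (((9 ⊗ -2) ⊗ (1 ⊗ -2)) ⊗ ((7 ⊕ 1) ⊗ (10 ⊕ 2))) gives 9.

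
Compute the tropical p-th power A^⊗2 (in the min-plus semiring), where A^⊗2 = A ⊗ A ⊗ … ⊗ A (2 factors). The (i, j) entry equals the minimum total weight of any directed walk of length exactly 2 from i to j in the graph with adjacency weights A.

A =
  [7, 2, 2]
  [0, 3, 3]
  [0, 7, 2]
A^⊗2 =
  [2, 5, 4]
  [3, 2, 2]
  [2, 2, 2]

Each entry (A^⊗2)_ij equals the minimum over all length-2 walks i = v_0 → v_1 → … → v_2 = j of Σ_t A[v_t][v_{t+1}]. For example, for (i, j) = (0, 2) we minimise over 3 possible intermediate vertex sequences; the minimum is 4, attained along the walk 0 → 2 → 2.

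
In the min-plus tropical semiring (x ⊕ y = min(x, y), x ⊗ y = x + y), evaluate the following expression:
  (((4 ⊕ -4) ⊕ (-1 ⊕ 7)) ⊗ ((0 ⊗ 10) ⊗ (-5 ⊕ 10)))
(((4 ⊕ -4) ⊕ (-1 ⊕ 7)) ⊗ ((0 ⊗ 10) ⊗ (-5 ⊕ 10))) = 1

Expand innermost to outermost. Recall ⊕ takes the minimum of its arguments and ⊗ takes their sum. Working out the expression (((4 ⊕ -4) ⊕ (-1 ⊕ 7)) ⊗ ((0 ⊗ 10) ⊗ (-5 ⊕ 10))) gives 1.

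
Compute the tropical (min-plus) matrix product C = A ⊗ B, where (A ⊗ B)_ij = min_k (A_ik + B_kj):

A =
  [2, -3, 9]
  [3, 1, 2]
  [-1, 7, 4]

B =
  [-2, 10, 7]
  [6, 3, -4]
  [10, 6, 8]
A ⊗ B =
  [0, 0, -7]
  [1, 4, -3]
  [-3, 9, 3]

Apply the min-plus product entry-by-entry:
  C[0][0] = min over k of (A[0][0] + B[0][0] = 2 + -2 = 0, A[0][1] + B[1][0] = -3 + 6 = 3, A[0][2] + B[2][0] = 9 + 10 = 19) = 0 (attained at k = 0)
  C[0][1] = min over k of (A[0][0] + B[0][1] = 2 + 10 = 12, A[0][1] + B[1][1] = -3 + 3 = 0, A[0][2] + B[2][1] = 9 + 6 = 15) = 0 (attained at k = 1)
  C[0][2] = min over k of (A[0][0] + B[0][2] = 2 + 7 = 9, A[0][1] + B[1][2] = -3 + -4 = -7, A[0][2] + B[2][2] = 9 + 8 = 17) = -7 (attained at k = 1)
  C[1][0] = min over k of (A[1][0] + B[0][0] = 3 + -2 = 1, A[1][1] + B[1][0] = 1 + 6 = 7, A[1][2] + B[2][0] = 2 + 10 = 12) = 1 (attained at k = 0)
  C[1][1] = min over k of (A[1][0] + B[0][1] = 3 + 10 = 13, A[1][1] + B[1][1] = 1 + 3 = 4, A[1][2] + B[2][1] = 2 + 6 = 8) = 4 (attained at k = 1)
  C[1][2] = min over k of (A[1][0] + B[0][2] = 3 + 7 = 10, A[1][1] + B[1][2] = 1 + -4 = -3, A[1][2] + B[2][2] = 2 + 8 = 10) = -3 (attained at k = 1)
  C[2][0] = min over k of (A[2][0] + B[0][0] = -1 + -2 = -3, A[2][1] + B[1][0] = 7 + 6 = 13, A[2][2] + B[2][0] = 4 + 10 = 14) = -3 (attained at k = 0)
  C[2][1] = min over k of (A[2][0] + B[0][1] = -1 + 10 = 9, A[2][1] + B[1][1] = 7 + 3 = 10, A[2][2] + B[2][1] = 4 + 6 = 10) = 9 (attained at k = 0)
  C[2][2] = min over k of (A[2][0] + B[0][2] = -1 + 7 = 6, A[2][1] + B[1][2] = 7 + -4 = 3, A[2][2] + B[2][2] = 4 + 8 = 12) = 3 (attained at k = 1)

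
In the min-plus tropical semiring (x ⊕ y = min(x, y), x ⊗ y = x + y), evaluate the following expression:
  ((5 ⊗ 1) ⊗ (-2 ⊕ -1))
((5 ⊗ 1) ⊗ (-2 ⊕ -1)) = 4

Expand innermost to outermost. Recall ⊕ takes the minimum of its arguments and ⊗ takes their sum. Working out the expression ((5 ⊗ 1) ⊗ (-2 ⊕ -1)) gives 4.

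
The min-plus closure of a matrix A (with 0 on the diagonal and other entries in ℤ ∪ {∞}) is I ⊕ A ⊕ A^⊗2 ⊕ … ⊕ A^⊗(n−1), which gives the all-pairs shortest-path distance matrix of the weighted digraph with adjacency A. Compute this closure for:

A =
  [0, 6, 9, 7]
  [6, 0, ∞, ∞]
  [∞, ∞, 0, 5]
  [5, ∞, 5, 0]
Closure =
  [0, 6, 9, 7]
  [6, 0, 15, 13]
  [10, 16, 0, 5]
  [5, 11, 5, 0]

This is the Floyd-Warshall all-pairs shortest-path computation. For each intermediate vertex k = 0, 1, …, 3, update dist[i][j] ← min(dist[i][j], dist[i][k] + dist[k][j]). The final matrix gives, for each (i, j), the minimum total weight of any directed path from i to j (possibly empty when i = j).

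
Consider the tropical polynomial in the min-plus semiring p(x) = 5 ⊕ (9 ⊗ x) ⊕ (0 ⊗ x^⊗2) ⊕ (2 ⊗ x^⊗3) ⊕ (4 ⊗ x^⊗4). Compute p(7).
p(7) = 5

A tropical monomial a ⊗ x^⊗i evaluates to a + i · x. Evaluating each term at x = 7:
  Term 0 contributes 5 + 0 · 7 = 5
  Term 1 contributes 9 + 1 · 7 = 16
  Term 2 contributes 0 + 2 · 7 = 14
  Term 3 contributes 2 + 3 · 7 = 23
  Term 4 contributes 4 + 4 · 7 = 32
p(7) = ⊕ of these = min[5, 16, 14, 23, 32] = 5.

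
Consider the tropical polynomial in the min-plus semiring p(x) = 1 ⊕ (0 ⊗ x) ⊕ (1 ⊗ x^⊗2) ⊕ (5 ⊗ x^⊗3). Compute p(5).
p(5) = 1

A tropical monomial a ⊗ x^⊗i evaluates to a + i · x. Evaluating each term at x = 5:
  Term 0 contributes 1 + 0 · 5 = 1
  Term 1 contributes 0 + 1 · 5 = 5
  Term 2 contributes 1 + 2 · 5 = 11
  Term 3 contributes 5 + 3 · 5 = 20
p(5) = ⊕ of these = min[1, 5, 11, 20] = 1.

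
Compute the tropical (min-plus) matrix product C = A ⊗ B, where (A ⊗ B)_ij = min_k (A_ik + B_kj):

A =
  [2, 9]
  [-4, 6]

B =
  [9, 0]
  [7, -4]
A ⊗ B =
  [11, 2]
  [5, -4]

Apply the min-plus product entry-by-entry:
  C[0][0] = min over k of (A[0][0] + B[0][0] = 2 + 9 = 11, A[0][1] + B[1][0] = 9 + 7 = 16) = 11 (attained at k = 0)
  C[0][1] = min over k of (A[0][0] + B[0][1] = 2 + 0 = 2, A[0][1] + B[1][1] = 9 + -4 = 5) = 2 (attained at k = 0)
  C[1][0] = min over k of (A[1][0] + B[0][0] = -4 + 9 = 5, A[1][1] + B[1][0] = 6 + 7 = 13) = 5 (attained at k = 0)
  C[1][1] = min over k of (A[1][0] + B[0][1] = -4 + 0 = -4, A[1][1] + B[1][1] = 6 + -4 = 2) = -4 (attained at k = 0)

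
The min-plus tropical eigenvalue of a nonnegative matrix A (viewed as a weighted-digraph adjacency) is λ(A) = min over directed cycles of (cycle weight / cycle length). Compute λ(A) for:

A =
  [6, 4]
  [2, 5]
λ(A) = 3

Enumerate directed cycles and compute their means (weight / length). Sample:
  cycle 0 → 0: weight = 6, length = 1, mean = 6/1 ≈ 6.000
  cycle 1 → 1: weight = 5, length = 1, mean = 5/1 ≈ 5.000
  cycle 0 → 1 → 0: weight = 6, length = 2, mean = 6/2 ≈ 3.000
  cycle 1 → 0 → 1: weight = 6, length = 2, mean = 6/2 ≈ 3.000
Minimum mean = 3.000, attained e.g. along the cycle 0 → 1 → 0 with weight 6 and length 2. So λ(A) = 6/2 = 3.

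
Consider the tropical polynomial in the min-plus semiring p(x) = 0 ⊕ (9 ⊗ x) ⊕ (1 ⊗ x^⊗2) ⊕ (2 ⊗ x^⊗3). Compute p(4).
p(4) = 0

A tropical monomial a ⊗ x^⊗i evaluates to a + i · x. Evaluating each term at x = 4:
  Term 0 contributes 0 + 0 · 4 = 0
  Term 1 contributes 9 + 1 · 4 = 13
  Term 2 contributes 1 + 2 · 4 = 9
  Term 3 contributes 2 + 3 · 4 = 14
p(4) = ⊕ of these = min[0, 13, 9, 14] = 0.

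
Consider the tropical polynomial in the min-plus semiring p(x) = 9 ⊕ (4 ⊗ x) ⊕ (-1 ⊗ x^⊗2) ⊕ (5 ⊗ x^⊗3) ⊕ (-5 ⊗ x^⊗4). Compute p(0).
p(0) = -5

A tropical monomial a ⊗ x^⊗i evaluates to a + i · x. Evaluating each term at x = 0:
  Term 0 contributes 9 + 0 · 0 = 9
  Term 1 contributes 4 + 1 · 0 = 4
  Term 2 contributes -1 + 2 · 0 = -1
  Term 3 contributes 5 + 3 · 0 = 5
  Term 4 contributes -5 + 4 · 0 = -5
p(0) = ⊕ of these = min[9, 4, -1, 5, -5] = -5.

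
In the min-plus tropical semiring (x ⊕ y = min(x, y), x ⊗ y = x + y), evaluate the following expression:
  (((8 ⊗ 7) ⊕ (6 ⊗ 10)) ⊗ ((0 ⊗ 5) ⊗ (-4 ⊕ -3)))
(((8 ⊗ 7) ⊕ (6 ⊗ 10)) ⊗ ((0 ⊗ 5) ⊗ (-4 ⊕ -3))) = 16

Expand innermost to outermost. Recall ⊕ takes the minimum of its arguments and ⊗ takes their sum. Working out the expression (((8 ⊗ 7) ⊕ (6 ⊗ 10)) ⊗ ((0 ⊗ 5) ⊗ (-4 ⊕ -3))) gives 16.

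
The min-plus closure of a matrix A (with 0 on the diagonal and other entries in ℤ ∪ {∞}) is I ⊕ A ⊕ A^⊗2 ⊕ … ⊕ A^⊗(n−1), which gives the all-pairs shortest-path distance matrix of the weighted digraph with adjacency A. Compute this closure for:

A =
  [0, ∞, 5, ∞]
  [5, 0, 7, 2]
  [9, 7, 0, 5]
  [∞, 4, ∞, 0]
Closure =
  [0, 12, 5, 10]
  [5, 0, 7, 2]
  [9, 7, 0, 5]
  [9, 4, 11, 0]

This is the Floyd-Warshall all-pairs shortest-path computation. For each intermediate vertex k = 0, 1, …, 3, update dist[i][j] ← min(dist[i][j], dist[i][k] + dist[k][j]). The final matrix gives, for each (i, j), the minimum total weight of any directed path from i to j (possibly empty when i = j).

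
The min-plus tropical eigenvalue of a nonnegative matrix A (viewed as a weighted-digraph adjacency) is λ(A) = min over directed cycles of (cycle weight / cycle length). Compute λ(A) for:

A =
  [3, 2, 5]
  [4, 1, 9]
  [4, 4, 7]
λ(A) = 1

Enumerate directed cycles and compute their means (weight / length). Sample:
  cycle 0 → 0: weight = 3, length = 1, mean = 3/1 ≈ 3.000
  cycle 1 → 1: weight = 1, length = 1, mean = 1/1 ≈ 1.000
  cycle 2 → 2: weight = 7, length = 1, mean = 7/1 ≈ 7.000
  cycle 0 → 1 → 0: weight = 6, length = 2, mean = 6/2 ≈ 3.000
  cycle 0 → 2 → 0: weight = 9, length = 2, mean = 9/2 ≈ 4.500
  cycle 1 → 0 → 1: weight = 6, length = 2, mean = 6/2 ≈ 3.000
Minimum mean = 1.000, attained e.g. along the cycle 1 → 1 with weight 1 and length 1. So λ(A) = 1/1 = 1.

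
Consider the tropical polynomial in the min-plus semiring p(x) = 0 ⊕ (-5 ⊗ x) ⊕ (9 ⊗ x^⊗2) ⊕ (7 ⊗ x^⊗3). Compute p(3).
p(3) = -2

A tropical monomial a ⊗ x^⊗i evaluates to a + i · x. Evaluating each term at x = 3:
  Term 0 contributes 0 + 0 · 3 = 0
  Term 1 contributes -5 + 1 · 3 = -2
  Term 2 contributes 9 + 2 · 3 = 15
  Term 3 contributes 7 + 3 · 3 = 16
p(3) = ⊕ of these = min[0, -2, 15, 16] = -2.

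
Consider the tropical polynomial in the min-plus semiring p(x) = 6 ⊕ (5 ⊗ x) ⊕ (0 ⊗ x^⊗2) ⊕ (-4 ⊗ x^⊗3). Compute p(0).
p(0) = -4

A tropical monomial a ⊗ x^⊗i evaluates to a + i · x. Evaluating each term at x = 0:
  Term 0 contributes 6 + 0 · 0 = 6
  Term 1 contributes 5 + 1 · 0 = 5
  Term 2 contributes 0 + 2 · 0 = 0
  Term 3 contributes -4 + 3 · 0 = -4
p(0) = ⊕ of these = min[6, 5, 0, -4] = -4.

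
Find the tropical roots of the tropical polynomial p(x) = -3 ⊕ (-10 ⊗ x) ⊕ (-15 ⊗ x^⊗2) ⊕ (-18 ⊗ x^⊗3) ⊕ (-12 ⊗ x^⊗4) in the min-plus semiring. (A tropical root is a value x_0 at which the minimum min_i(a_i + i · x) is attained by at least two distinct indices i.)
Roots: {-6, 3, 5, 7}

Each tropical root is a break point of the lower envelope of the lines y = a_i + i · x (there are 5 lines, with slopes 0, 1, ..., 4). Only the lines that attain the minimum somewhere contribute to roots; other lines are dominated. Here the surviving (envelope) indices are i = 4, i = 3, i = 2, i = 1, i = 0.
Intersections between consecutive envelope lines give the roots: for adjacent envelope indices i < j the intersection is x = (a_i − a_j) / (j − i). Reading off the sorted break points: {-6, 3, 5, 7}.
Verification: at each break x_0, at least two indices attain the minimum of min_i(a_i + i · x_0).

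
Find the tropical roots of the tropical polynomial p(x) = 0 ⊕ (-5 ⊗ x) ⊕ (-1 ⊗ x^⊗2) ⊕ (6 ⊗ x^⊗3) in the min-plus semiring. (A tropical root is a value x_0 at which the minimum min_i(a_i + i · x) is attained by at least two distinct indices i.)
Roots: {-7, -4, 5}

Each tropical root is a break point of the lower envelope of the lines y = a_i + i · x (there are 4 lines, with slopes 0, 1, ..., 3). Only the lines that attain the minimum somewhere contribute to roots; other lines are dominated. Here the surviving (envelope) indices are i = 3, i = 2, i = 1, i = 0.
Intersections between consecutive envelope lines give the roots: for adjacent envelope indices i < j the intersection is x = (a_i − a_j) / (j − i). Reading off the sorted break points: {-7, -4, 5}.
Verification: at each break x_0, at least two indices attain the minimum of min_i(a_i + i · x_0).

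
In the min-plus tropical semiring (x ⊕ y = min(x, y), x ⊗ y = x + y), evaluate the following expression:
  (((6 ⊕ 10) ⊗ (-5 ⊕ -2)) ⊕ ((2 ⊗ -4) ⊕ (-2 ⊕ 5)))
(((6 ⊕ 10) ⊗ (-5 ⊕ -2)) ⊕ ((2 ⊗ -4) ⊕ (-2 ⊕ 5))) = -2

Expand innermost to outermost. Recall ⊕ takes the minimum of its arguments and ⊗ takes their sum. Working out the expression (((6 ⊕ 10) ⊗ (-5 ⊕ -2)) ⊕ ((2 ⊗ -4) ⊕ (-2 ⊕ 5))) gives -2.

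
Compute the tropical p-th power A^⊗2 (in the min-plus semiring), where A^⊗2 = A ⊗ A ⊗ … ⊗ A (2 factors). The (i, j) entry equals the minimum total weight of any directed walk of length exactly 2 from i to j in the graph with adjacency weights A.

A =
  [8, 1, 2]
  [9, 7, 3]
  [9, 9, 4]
A^⊗2 =
  [10, 8, 4]
  [12, 10, 7]
  [13, 10, 8]

Each entry (A^⊗2)_ij equals the minimum over all length-2 walks i = v_0 → v_1 → … → v_2 = j of Σ_t A[v_t][v_{t+1}]. For example, for (i, j) = (0, 2) we minimise over 3 possible intermediate vertex sequences; the minimum is 4, attained along the walk 0 → 1 → 2.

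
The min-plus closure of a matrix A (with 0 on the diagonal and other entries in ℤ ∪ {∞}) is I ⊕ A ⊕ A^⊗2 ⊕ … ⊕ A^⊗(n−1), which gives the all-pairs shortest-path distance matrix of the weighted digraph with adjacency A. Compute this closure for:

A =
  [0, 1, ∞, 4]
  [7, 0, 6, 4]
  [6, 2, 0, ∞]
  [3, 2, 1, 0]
Closure =
  [0, 1, 5, 4]
  [7, 0, 5, 4]
  [6, 2, 0, 6]
  [3, 2, 1, 0]

This is the Floyd-Warshall all-pairs shortest-path computation. For each intermediate vertex k = 0, 1, …, 3, update dist[i][j] ← min(dist[i][j], dist[i][k] + dist[k][j]). The final matrix gives, for each (i, j), the minimum total weight of any directed path from i to j (possibly empty when i = j).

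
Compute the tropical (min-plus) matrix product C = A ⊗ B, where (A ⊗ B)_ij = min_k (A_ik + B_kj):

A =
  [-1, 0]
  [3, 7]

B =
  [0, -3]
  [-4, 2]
A ⊗ B =
  [-4, -4]
  [3, 0]

Apply the min-plus product entry-by-entry:
  C[0][0] = min over k of (A[0][0] + B[0][0] = -1 + 0 = -1, A[0][1] + B[1][0] = 0 + -4 = -4) = -4 (attained at k = 1)
  C[0][1] = min over k of (A[0][0] + B[0][1] = -1 + -3 = -4, A[0][1] + B[1][1] = 0 + 2 = 2) = -4 (attained at k = 0)
  C[1][0] = min over k of (A[1][0] + B[0][0] = 3 + 0 = 3, A[1][1] + B[1][0] = 7 + -4 = 3) = 3 (attained at k = 0)
  C[1][1] = min over k of (A[1][0] + B[0][1] = 3 + -3 = 0, A[1][1] + B[1][1] = 7 + 2 = 9) = 0 (attained at k = 0)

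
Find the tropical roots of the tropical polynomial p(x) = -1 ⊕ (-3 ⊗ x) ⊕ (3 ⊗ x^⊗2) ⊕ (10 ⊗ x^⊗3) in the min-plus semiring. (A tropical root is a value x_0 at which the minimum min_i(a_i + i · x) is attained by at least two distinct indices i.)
Roots: {-7, -6, 2}

Each tropical root is a break point of the lower envelope of the lines y = a_i + i · x (there are 4 lines, with slopes 0, 1, ..., 3). Only the lines that attain the minimum somewhere contribute to roots; other lines are dominated. Here the surviving (envelope) indices are i = 3, i = 2, i = 1, i = 0.
Intersections between consecutive envelope lines give the roots: for adjacent envelope indices i < j the intersection is x = (a_i − a_j) / (j − i). Reading off the sorted break points: {-7, -6, 2}.
Verification: at each break x_0, at least two indices attain the minimum of min_i(a_i + i · x_0).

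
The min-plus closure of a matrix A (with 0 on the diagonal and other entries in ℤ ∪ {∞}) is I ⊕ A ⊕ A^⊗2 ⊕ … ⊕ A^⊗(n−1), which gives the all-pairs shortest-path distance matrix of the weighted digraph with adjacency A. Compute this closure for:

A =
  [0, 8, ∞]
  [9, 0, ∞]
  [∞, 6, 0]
Closure =
  [0, 8, ∞]
  [9, 0, ∞]
  [15, 6, 0]

This is the Floyd-Warshall all-pairs shortest-path computation. For each intermediate vertex k = 0, 1, …, 2, update dist[i][j] ← min(dist[i][j], dist[i][k] + dist[k][j]). The final matrix gives, for each (i, j), the minimum total weight of any directed path from i to j (possibly empty when i = j).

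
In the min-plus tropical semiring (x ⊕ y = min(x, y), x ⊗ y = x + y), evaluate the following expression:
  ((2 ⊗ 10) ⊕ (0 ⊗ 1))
((2 ⊗ 10) ⊕ (0 ⊗ 1)) = 1

Expand innermost to outermost. Recall ⊕ takes the minimum of its arguments and ⊗ takes their sum. Working out the expression ((2 ⊗ 10) ⊕ (0 ⊗ 1)) gives 1.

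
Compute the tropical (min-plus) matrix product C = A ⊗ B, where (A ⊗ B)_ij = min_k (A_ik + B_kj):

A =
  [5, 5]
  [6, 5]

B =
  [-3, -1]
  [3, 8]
A ⊗ B =
  [2, 4]
  [3, 5]

Apply the min-plus product entry-by-entry:
  C[0][0] = min over k of (A[0][0] + B[0][0] = 5 + -3 = 2, A[0][1] + B[1][0] = 5 + 3 = 8) = 2 (attained at k = 0)
  C[0][1] = min over k of (A[0][0] + B[0][1] = 5 + -1 = 4, A[0][1] + B[1][1] = 5 + 8 = 13) = 4 (attained at k = 0)
  C[1][0] = min over k of (A[1][0] + B[0][0] = 6 + -3 = 3, A[1][1] + B[1][0] = 5 + 3 = 8) = 3 (attained at k = 0)
  C[1][1] = min over k of (A[1][0] + B[0][1] = 6 + -1 = 5, A[1][1] + B[1][1] = 5 + 8 = 13) = 5 (attained at k = 0)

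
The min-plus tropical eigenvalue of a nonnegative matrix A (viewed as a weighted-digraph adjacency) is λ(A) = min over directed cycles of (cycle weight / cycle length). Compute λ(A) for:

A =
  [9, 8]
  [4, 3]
λ(A) = 3

Enumerate directed cycles and compute their means (weight / length). Sample:
  cycle 0 → 0: weight = 9, length = 1, mean = 9/1 ≈ 9.000
  cycle 1 → 1: weight = 3, length = 1, mean = 3/1 ≈ 3.000
  cycle 0 → 1 → 0: weight = 12, length = 2, mean = 12/2 ≈ 6.000
  cycle 1 → 0 → 1: weight = 12, length = 2, mean = 12/2 ≈ 6.000
Minimum mean = 3.000, attained e.g. along the cycle 1 → 1 with weight 3 and length 1. So λ(A) = 3/1 = 3.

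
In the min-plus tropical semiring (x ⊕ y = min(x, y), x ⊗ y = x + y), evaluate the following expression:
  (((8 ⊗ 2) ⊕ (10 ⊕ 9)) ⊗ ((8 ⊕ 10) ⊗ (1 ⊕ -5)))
(((8 ⊗ 2) ⊕ (10 ⊕ 9)) ⊗ ((8 ⊕ 10) ⊗ (1 ⊕ -5))) = 12

Expand innermost to outermost. Recall ⊕ takes the minimum of its arguments and ⊗ takes their sum. Working out the expression (((8 ⊗ 2) ⊕ (10 ⊕ 9)) ⊗ ((8 ⊕ 10) ⊗ (1 ⊕ -5))) gives 12.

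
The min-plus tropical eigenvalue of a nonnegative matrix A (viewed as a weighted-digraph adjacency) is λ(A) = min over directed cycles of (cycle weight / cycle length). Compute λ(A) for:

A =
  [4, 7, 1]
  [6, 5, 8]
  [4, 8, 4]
λ(A) = 5/2

Enumerate directed cycles and compute their means (weight / length). Sample:
  cycle 0 → 0: weight = 4, length = 1, mean = 4/1 ≈ 4.000
  cycle 1 → 1: weight = 5, length = 1, mean = 5/1 ≈ 5.000
  cycle 2 → 2: weight = 4, length = 1, mean = 4/1 ≈ 4.000
  cycle 0 → 1 → 0: weight = 13, length = 2, mean = 13/2 ≈ 6.500
  cycle 0 → 2 → 0: weight = 5, length = 2, mean = 5/2 ≈ 2.500
  cycle 1 → 0 → 1: weight = 13, length = 2, mean = 13/2 ≈ 6.500
Minimum mean = 2.500, attained e.g. along the cycle 0 → 2 → 0 with weight 5 and length 2. So λ(A) = 5/2 = 5/2.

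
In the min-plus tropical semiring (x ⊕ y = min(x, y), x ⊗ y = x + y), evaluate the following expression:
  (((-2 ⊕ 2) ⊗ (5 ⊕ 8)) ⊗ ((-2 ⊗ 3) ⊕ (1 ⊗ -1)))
(((-2 ⊕ 2) ⊗ (5 ⊕ 8)) ⊗ ((-2 ⊗ 3) ⊕ (1 ⊗ -1))) = 3

Expand innermost to outermost. Recall ⊕ takes the minimum of its arguments and ⊗ takes their sum. Working out the expression (((-2 ⊕ 2) ⊗ (5 ⊕ 8)) ⊗ ((-2 ⊗ 3) ⊕ (1 ⊗ -1))) gives 3.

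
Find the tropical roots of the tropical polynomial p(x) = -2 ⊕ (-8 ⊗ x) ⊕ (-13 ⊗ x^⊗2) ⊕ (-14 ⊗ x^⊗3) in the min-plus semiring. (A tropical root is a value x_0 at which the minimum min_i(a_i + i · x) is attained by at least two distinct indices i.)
Roots: {1, 5, 6}

Each tropical root is a break point of the lower envelope of the lines y = a_i + i · x (there are 4 lines, with slopes 0, 1, ..., 3). Only the lines that attain the minimum somewhere contribute to roots; other lines are dominated. Here the surviving (envelope) indices are i = 3, i = 2, i = 1, i = 0.
Intersections between consecutive envelope lines give the roots: for adjacent envelope indices i < j the intersection is x = (a_i − a_j) / (j − i). Reading off the sorted break points: {1, 5, 6}.
Verification: at each break x_0, at least two indices attain the minimum of min_i(a_i + i · x_0).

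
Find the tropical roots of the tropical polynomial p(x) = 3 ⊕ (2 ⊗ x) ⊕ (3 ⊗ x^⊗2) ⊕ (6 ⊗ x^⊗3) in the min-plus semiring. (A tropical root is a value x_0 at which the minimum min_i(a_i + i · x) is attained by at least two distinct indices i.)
Roots: {-3, -1, 1}

Each tropical root is a break point of the lower envelope of the lines y = a_i + i · x (there are 4 lines, with slopes 0, 1, ..., 3). Only the lines that attain the minimum somewhere contribute to roots; other lines are dominated. Here the surviving (envelope) indices are i = 3, i = 2, i = 1, i = 0.
Intersections between consecutive envelope lines give the roots: for adjacent envelope indices i < j the intersection is x = (a_i − a_j) / (j − i). Reading off the sorted break points: {-3, -1, 1}.
Verification: at each break x_0, at least two indices attain the minimum of min_i(a_i + i · x_0).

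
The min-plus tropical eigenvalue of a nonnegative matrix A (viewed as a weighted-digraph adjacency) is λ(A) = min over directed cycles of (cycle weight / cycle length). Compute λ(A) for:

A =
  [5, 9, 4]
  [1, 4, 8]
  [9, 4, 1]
λ(A) = 1

Enumerate directed cycles and compute their means (weight / length). Sample:
  cycle 0 → 0: weight = 5, length = 1, mean = 5/1 ≈ 5.000
  cycle 1 → 1: weight = 4, length = 1, mean = 4/1 ≈ 4.000
  cycle 2 → 2: weight = 1, length = 1, mean = 1/1 ≈ 1.000
  cycle 0 → 1 → 0: weight = 10, length = 2, mean = 10/2 ≈ 5.000
  cycle 0 → 2 → 0: weight = 13, length = 2, mean = 13/2 ≈ 6.500
  cycle 1 → 0 → 1: weight = 10, length = 2, mean = 10/2 ≈ 5.000
Minimum mean = 1.000, attained e.g. along the cycle 2 → 2 with weight 1 and length 1. So λ(A) = 1/1 = 1.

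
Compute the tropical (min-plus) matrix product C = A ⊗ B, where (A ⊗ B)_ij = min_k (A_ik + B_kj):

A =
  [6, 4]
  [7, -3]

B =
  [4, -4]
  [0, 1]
A ⊗ B =
  [4, 2]
  [-3, -2]

Apply the min-plus product entry-by-entry:
  C[0][0] = min over k of (A[0][0] + B[0][0] = 6 + 4 = 10, A[0][1] + B[1][0] = 4 + 0 = 4) = 4 (attained at k = 1)
  C[0][1] = min over k of (A[0][0] + B[0][1] = 6 + -4 = 2, A[0][1] + B[1][1] = 4 + 1 = 5) = 2 (attained at k = 0)
  C[1][0] = min over k of (A[1][0] + B[0][0] = 7 + 4 = 11, A[1][1] + B[1][0] = -3 + 0 = -3) = -3 (attained at k = 1)
  C[1][1] = min over k of (A[1][0] + B[0][1] = 7 + -4 = 3, A[1][1] + B[1][1] = -3 + 1 = -2) = -2 (attained at k = 1)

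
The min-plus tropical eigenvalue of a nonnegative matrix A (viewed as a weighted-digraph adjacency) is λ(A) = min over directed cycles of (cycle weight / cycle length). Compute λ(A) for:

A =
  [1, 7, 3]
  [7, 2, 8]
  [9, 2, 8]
λ(A) = 1

Enumerate directed cycles and compute their means (weight / length). Sample:
  cycle 0 → 0: weight = 1, length = 1, mean = 1/1 ≈ 1.000
  cycle 1 → 1: weight = 2, length = 1, mean = 2/1 ≈ 2.000
  cycle 2 → 2: weight = 8, length = 1, mean = 8/1 ≈ 8.000
  cycle 0 → 1 → 0: weight = 14, length = 2, mean = 14/2 ≈ 7.000
  cycle 0 → 2 → 0: weight = 12, length = 2, mean = 12/2 ≈ 6.000
  cycle 1 → 0 → 1: weight = 14, length = 2, mean = 14/2 ≈ 7.000
Minimum mean = 1.000, attained e.g. along the cycle 0 → 0 with weight 1 and length 1. So λ(A) = 1/1 = 1.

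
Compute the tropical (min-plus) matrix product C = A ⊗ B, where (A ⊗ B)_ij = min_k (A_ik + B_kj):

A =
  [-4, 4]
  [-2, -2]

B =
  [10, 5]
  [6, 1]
A ⊗ B =
  [6, 1]
  [4, -1]

Apply the min-plus product entry-by-entry:
  C[0][0] = min over k of (A[0][0] + B[0][0] = -4 + 10 = 6, A[0][1] + B[1][0] = 4 + 6 = 10) = 6 (attained at k = 0)
  C[0][1] = min over k of (A[0][0] + B[0][1] = -4 + 5 = 1, A[0][1] + B[1][1] = 4 + 1 = 5) = 1 (attained at k = 0)
  C[1][0] = min over k of (A[1][0] + B[0][0] = -2 + 10 = 8, A[1][1] + B[1][0] = -2 + 6 = 4) = 4 (attained at k = 1)
  C[1][1] = min over k of (A[1][0] + B[0][1] = -2 + 5 = 3, A[1][1] + B[1][1] = -2 + 1 = -1) = -1 (attained at k = 1)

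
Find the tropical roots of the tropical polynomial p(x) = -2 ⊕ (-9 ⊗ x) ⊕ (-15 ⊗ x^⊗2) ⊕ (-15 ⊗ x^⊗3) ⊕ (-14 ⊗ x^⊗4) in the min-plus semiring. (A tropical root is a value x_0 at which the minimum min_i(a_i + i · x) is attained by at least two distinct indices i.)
Roots: {-1, 0, 6, 7}

Each tropical root is a break point of the lower envelope of the lines y = a_i + i · x (there are 5 lines, with slopes 0, 1, ..., 4). Only the lines that attain the minimum somewhere contribute to roots; other lines are dominated. Here the surviving (envelope) indices are i = 4, i = 3, i = 2, i = 1, i = 0.
Intersections between consecutive envelope lines give the roots: for adjacent envelope indices i < j the intersection is x = (a_i − a_j) / (j − i). Reading off the sorted break points: {-1, 0, 6, 7}.
Verification: at each break x_0, at least two indices attain the minimum of min_i(a_i + i · x_0).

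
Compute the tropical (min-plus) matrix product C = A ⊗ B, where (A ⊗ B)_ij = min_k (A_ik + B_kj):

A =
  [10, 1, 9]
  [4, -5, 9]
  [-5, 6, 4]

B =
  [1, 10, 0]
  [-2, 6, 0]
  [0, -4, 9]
A ⊗ B =
  [-1, 5, 1]
  [-7, 1, -5]
  [-4, 0, -5]

Apply the min-plus product entry-by-entry:
  C[0][0] = min over k of (A[0][0] + B[0][0] = 10 + 1 = 11, A[0][1] + B[1][0] = 1 + -2 = -1, A[0][2] + B[2][0] = 9 + 0 = 9) = -1 (attained at k = 1)
  C[0][1] = min over k of (A[0][0] + B[0][1] = 10 + 10 = 20, A[0][1] + B[1][1] = 1 + 6 = 7, A[0][2] + B[2][1] = 9 + -4 = 5) = 5 (attained at k = 2)
  C[0][2] = min over k of (A[0][0] + B[0][2] = 10 + 0 = 10, A[0][1] + B[1][2] = 1 + 0 = 1, A[0][2] + B[2][2] = 9 + 9 = 18) = 1 (attained at k = 1)
  C[1][0] = min over k of (A[1][0] + B[0][0] = 4 + 1 = 5, A[1][1] + B[1][0] = -5 + -2 = -7, A[1][2] + B[2][0] = 9 + 0 = 9) = -7 (attained at k = 1)
  C[1][1] = min over k of (A[1][0] + B[0][1] = 4 + 10 = 14, A[1][1] + B[1][1] = -5 + 6 = 1, A[1][2] + B[2][1] = 9 + -4 = 5) = 1 (attained at k = 1)
  C[1][2] = min over k of (A[1][0] + B[0][2] = 4 + 0 = 4, A[1][1] + B[1][2] = -5 + 0 = -5, A[1][2] + B[2][2] = 9 + 9 = 18) = -5 (attained at k = 1)
  C[2][0] = min over k of (A[2][0] + B[0][0] = -5 + 1 = -4, A[2][1] + B[1][0] = 6 + -2 = 4, A[2][2] + B[2][0] = 4 + 0 = 4) = -4 (attained at k = 0)
  C[2][1] = min over k of (A[2][0] + B[0][1] = -5 + 10 = 5, A[2][1] + B[1][1] = 6 + 6 = 12, A[2][2] + B[2][1] = 4 + -4 = 0) = 0 (attained at k = 2)
  C[2][2] = min over k of (A[2][0] + B[0][2] = -5 + 0 = -5, A[2][1] + B[1][2] = 6 + 0 = 6, A[2][2] + B[2][2] = 4 + 9 = 13) = -5 (attained at k = 0)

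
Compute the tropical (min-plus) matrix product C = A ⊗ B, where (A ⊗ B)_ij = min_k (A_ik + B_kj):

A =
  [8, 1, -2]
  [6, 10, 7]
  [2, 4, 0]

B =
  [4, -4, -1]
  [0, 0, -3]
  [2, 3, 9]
A ⊗ B =
  [0, 1, -2]
  [9, 2, 5]
  [2, -2, 1]

Apply the min-plus product entry-by-entry:
  C[0][0] = min over k of (A[0][0] + B[0][0] = 8 + 4 = 12, A[0][1] + B[1][0] = 1 + 0 = 1, A[0][2] + B[2][0] = -2 + 2 = 0) = 0 (attained at k = 2)
  C[0][1] = min over k of (A[0][0] + B[0][1] = 8 + -4 = 4, A[0][1] + B[1][1] = 1 + 0 = 1, A[0][2] + B[2][1] = -2 + 3 = 1) = 1 (attained at k = 1)
  C[0][2] = min over k of (A[0][0] + B[0][2] = 8 + -1 = 7, A[0][1] + B[1][2] = 1 + -3 = -2, A[0][2] + B[2][2] = -2 + 9 = 7) = -2 (attained at k = 1)
  C[1][0] = min over k of (A[1][0] + B[0][0] = 6 + 4 = 10, A[1][1] + B[1][0] = 10 + 0 = 10, A[1][2] + B[2][0] = 7 + 2 = 9) = 9 (attained at k = 2)
  C[1][1] = min over k of (A[1][0] + B[0][1] = 6 + -4 = 2, A[1][1] + B[1][1] = 10 + 0 = 10, A[1][2] + B[2][1] = 7 + 3 = 10) = 2 (attained at k = 0)
  C[1][2] = min over k of (A[1][0] + B[0][2] = 6 + -1 = 5, A[1][1] + B[1][2] = 10 + -3 = 7, A[1][2] + B[2][2] = 7 + 9 = 16) = 5 (attained at k = 0)
  C[2][0] = min over k of (A[2][0] + B[0][0] = 2 + 4 = 6, A[2][1] + B[1][0] = 4 + 0 = 4, A[2][2] + B[2][0] = 0 + 2 = 2) = 2 (attained at k = 2)
  C[2][1] = min over k of (A[2][0] + B[0][1] = 2 + -4 = -2, A[2][1] + B[1][1] = 4 + 0 = 4, A[2][2] + B[2][1] = 0 + 3 = 3) = -2 (attained at k = 0)
  C[2][2] = min over k of (A[2][0] + B[0][2] = 2 + -1 = 1, A[2][1] + B[1][2] = 4 + -3 = 1, A[2][2] + B[2][2] = 0 + 9 = 9) = 1 (attained at k = 0)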